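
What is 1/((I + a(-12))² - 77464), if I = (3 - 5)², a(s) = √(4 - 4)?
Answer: -1/77448 ≈ -1.2912e-5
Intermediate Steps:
a(s) = 0 (a(s) = √0 = 0)
I = 4 (I = (-2)² = 4)
1/((I + a(-12))² - 77464) = 1/((4 + 0)² - 77464) = 1/(4² - 77464) = 1/(16 - 77464) = 1/(-77448) = -1/77448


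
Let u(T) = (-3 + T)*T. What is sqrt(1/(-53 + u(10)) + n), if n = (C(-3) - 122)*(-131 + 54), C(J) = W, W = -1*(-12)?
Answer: 3*sqrt(271983)/17 ≈ 92.033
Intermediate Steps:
W = 12
u(T) = T*(-3 + T)
C(J) = 12
n = 8470 (n = (12 - 122)*(-131 + 54) = -110*(-77) = 8470)
sqrt(1/(-53 + u(10)) + n) = sqrt(1/(-53 + 10*(-3 + 10)) + 8470) = sqrt(1/(-53 + 10*7) + 8470) = sqrt(1/(-53 + 70) + 8470) = sqrt(1/17 + 8470) = sqrt(143991/17) = 3*sqrt(271983)/17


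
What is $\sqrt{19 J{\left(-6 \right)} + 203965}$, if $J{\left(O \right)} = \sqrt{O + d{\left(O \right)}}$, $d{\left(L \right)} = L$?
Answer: $\sqrt{203965 + 38 i \sqrt{3}} \approx 451.63 + 0.0729 i$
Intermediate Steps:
$J{\left(O \right)} = \sqrt{2} \sqrt{O}$ ($J{\left(O \right)} = \sqrt{O + O} = \sqrt{2 O} = \sqrt{2} \sqrt{O}$)
$\sqrt{19 J{\left(-6 \right)} + 203965} = \sqrt{19 \sqrt{2} \sqrt{-6} + 203965} = \sqrt{19 \sqrt{2} i \sqrt{6} + 203965} = \sqrt{19 \cdot 2 i \sqrt{3} + 203965} = \sqrt{38 i \sqrt{3} + 203965} = \sqrt{203965 + 38 i \sqrt{3}}$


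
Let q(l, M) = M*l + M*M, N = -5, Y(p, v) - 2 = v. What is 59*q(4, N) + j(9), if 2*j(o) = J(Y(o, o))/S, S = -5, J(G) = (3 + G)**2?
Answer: 1377/5 ≈ 275.40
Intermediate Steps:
Y(p, v) = 2 + v
j(o) = -(5 + o)**2/10 (j(o) = ((3 + (2 + o))**2/(-5))/2 = ((5 + o)**2*(-1/5))/2 = (-(5 + o)**2/5)/2 = -(5 + o)**2/10)
q(l, M) = M**2 + M*l (q(l, M) = M*l + M**2 = M**2 + M*l)
59*q(4, N) + j(9) = 59*(-5*(-5 + 4)) - (5 + 9)**2/10 = 59*(-5*(-1)) - 1/10*14**2 = 59*5 - 1/10*196 = 295 - 98/5 = 1377/5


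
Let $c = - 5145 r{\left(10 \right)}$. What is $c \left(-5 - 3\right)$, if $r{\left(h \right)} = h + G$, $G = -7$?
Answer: $123480$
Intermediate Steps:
$r{\left(h \right)} = -7 + h$ ($r{\left(h \right)} = h - 7 = -7 + h$)
$c = -15435$ ($c = - 5145 \left(-7 + 10\right) = \left(-5145\right) 3 = -15435$)
$c \left(-5 - 3\right) = - 15435 \left(-5 - 3\right) = \left(-15435\right) \left(-8\right) = 123480$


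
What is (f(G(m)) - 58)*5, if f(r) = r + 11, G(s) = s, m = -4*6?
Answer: -355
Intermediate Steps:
m = -24
f(r) = 11 + r
(f(G(m)) - 58)*5 = ((11 - 24) - 58)*5 = (-13 - 58)*5 = -71*5 = -355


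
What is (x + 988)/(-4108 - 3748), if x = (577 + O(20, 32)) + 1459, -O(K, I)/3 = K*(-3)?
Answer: -801/1964 ≈ -0.40784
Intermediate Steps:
O(K, I) = 9*K (O(K, I) = -3*K*(-3) = -(-9)*K = 9*K)
x = 2216 (x = (577 + 9*20) + 1459 = (577 + 180) + 1459 = 757 + 1459 = 2216)
(x + 988)/(-4108 - 3748) = (2216 + 988)/(-4108 - 3748) = 3204/(-7856) = 3204*(-1/7856) = -801/1964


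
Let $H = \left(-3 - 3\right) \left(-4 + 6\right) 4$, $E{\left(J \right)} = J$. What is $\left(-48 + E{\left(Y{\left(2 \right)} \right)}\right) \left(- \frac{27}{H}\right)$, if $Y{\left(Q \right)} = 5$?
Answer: $- \frac{387}{16} \approx -24.188$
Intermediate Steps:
$H = -48$ ($H = \left(-6\right) 2 \cdot 4 = \left(-12\right) 4 = -48$)
$\left(-48 + E{\left(Y{\left(2 \right)} \right)}\right) \left(- \frac{27}{H}\right) = \left(-48 + 5\right) \left(- \frac{27}{-48}\right) = - 43 \left(\left(-27\right) \left(- \frac{1}{48}\right)\right) = \left(-43\right) \frac{9}{16} = - \frac{387}{16}$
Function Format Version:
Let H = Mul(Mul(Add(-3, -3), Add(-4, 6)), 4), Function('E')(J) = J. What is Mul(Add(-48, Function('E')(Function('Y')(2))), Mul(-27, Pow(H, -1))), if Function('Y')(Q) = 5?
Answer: Rational(-387, 16) ≈ -24.188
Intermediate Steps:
H = -48 (H = Mul(Mul(-6, 2), 4) = Mul(-12, 4) = -48)
Mul(Add(-48, Function('E')(Function('Y')(2))), Mul(-27, Pow(H, -1))) = Mul(Add(-48, 5), Mul(-27, Pow(-48, -1))) = Mul(-43, Mul(-27, Rational(-1, 48))) = Mul(-43, Rational(9, 16)) = Rational(-387, 16)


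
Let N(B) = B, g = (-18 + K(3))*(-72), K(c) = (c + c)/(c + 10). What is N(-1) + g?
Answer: 16403/13 ≈ 1261.8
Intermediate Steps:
K(c) = 2*c/(10 + c) (K(c) = (2*c)/(10 + c) = 2*c/(10 + c))
g = 16416/13 (g = (-18 + 2*3/(10 + 3))*(-72) = (-18 + 2*3/13)*(-72) = (-18 + 2*3*(1/13))*(-72) = (-18 + 6/13)*(-72) = -228/13*(-72) = 16416/13 ≈ 1262.8)
N(-1) + g = -1 + 16416/13 = 16403/13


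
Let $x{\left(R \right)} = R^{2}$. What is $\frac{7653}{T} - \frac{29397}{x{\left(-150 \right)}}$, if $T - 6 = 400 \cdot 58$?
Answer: $- \frac{84999047}{87022500} \approx -0.97675$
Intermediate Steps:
$T = 23206$ ($T = 6 + 400 \cdot 58 = 6 + 23200 = 23206$)
$\frac{7653}{T} - \frac{29397}{x{\left(-150 \right)}} = \frac{7653}{23206} - \frac{29397}{\left(-150\right)^{2}} = 7653 \cdot \frac{1}{23206} - \frac{29397}{22500} = \frac{7653}{23206} - \frac{9799}{7500} = - \frac{84999047}{87022500}$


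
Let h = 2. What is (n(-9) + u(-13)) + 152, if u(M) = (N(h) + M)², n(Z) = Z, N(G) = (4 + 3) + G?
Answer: 159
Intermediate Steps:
N(G) = 7 + G
u(M) = (9 + M)² (u(M) = ((7 + 2) + M)² = (9 + M)²)
(n(-9) + u(-13)) + 152 = (-9 + (9 - 13)²) + 152 = (-9 + (-4)²) + 152 = (-9 + 16) + 152 = 7 + 152 = 159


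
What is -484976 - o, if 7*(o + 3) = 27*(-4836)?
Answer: -3264239/7 ≈ -4.6632e+5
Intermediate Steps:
o = -130593/7 (o = -3 + (27*(-4836))/7 = -3 + (⅐)*(-130572) = -3 - 130572/7 = -130593/7 ≈ -18656.)
-484976 - o = -484976 - 1*(-130593/7) = -484976 + 130593/7 = -3264239/7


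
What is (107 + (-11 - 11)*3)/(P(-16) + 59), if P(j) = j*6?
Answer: -41/37 ≈ -1.1081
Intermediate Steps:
P(j) = 6*j
(107 + (-11 - 11)*3)/(P(-16) + 59) = (107 + (-11 - 11)*3)/(6*(-16) + 59) = (107 - 22*3)/(-96 + 59) = (107 - 66)/(-37) = 41*(-1/37) = -41/37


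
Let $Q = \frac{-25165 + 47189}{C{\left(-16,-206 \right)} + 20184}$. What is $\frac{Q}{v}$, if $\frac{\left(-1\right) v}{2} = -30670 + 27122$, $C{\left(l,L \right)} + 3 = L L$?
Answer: $\frac{2753}{55541279} \approx 4.9567 \cdot 10^{-5}$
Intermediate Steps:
$C{\left(l,L \right)} = -3 + L^{2}$ ($C{\left(l,L \right)} = -3 + L L = -3 + L^{2}$)
$v = 7096$ ($v = - 2 \left(-30670 + 27122\right) = \left(-2\right) \left(-3548\right) = 7096$)
$Q = \frac{22024}{62617}$ ($Q = \frac{-25165 + 47189}{\left(-3 + \left(-206\right)^{2}\right) + 20184} = \frac{22024}{\left(-3 + 42436\right) + 20184} = \frac{22024}{42433 + 20184} = \frac{22024}{62617} \approx 0.35173$)
$\frac{Q}{v} = \frac{22024}{62617 \cdot 7096} = \frac{22024}{62617} \cdot \frac{1}{7096} = \frac{2753}{55541279}$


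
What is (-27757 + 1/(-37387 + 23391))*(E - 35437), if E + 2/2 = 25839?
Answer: 3729086453827/13996 ≈ 2.6644e+8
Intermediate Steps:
E = 25838 (E = -1 + 25839 = 25838)
(-27757 + 1/(-37387 + 23391))*(E - 35437) = (-27757 + 1/(-37387 + 23391))*(25838 - 35437) = (-27757 + 1/(-13996))*(-9599) = (-27757 - 1/13996)*(-9599) = -388486973/13996*(-9599) = 3729086453827/13996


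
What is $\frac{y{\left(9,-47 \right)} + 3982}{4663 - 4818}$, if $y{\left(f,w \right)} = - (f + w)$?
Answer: $- \frac{804}{31} \approx -25.935$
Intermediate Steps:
$y{\left(f,w \right)} = - f - w$
$\frac{y{\left(9,-47 \right)} + 3982}{4663 - 4818} = \frac{\left(\left(-1\right) 9 - -47\right) + 3982}{4663 - 4818} = \frac{\left(-9 + 47\right) + 3982}{-155} = \left(38 + 3982\right) \left(- \frac{1}{155}\right) = 4020 \left(- \frac{1}{155}\right) = - \frac{804}{31}$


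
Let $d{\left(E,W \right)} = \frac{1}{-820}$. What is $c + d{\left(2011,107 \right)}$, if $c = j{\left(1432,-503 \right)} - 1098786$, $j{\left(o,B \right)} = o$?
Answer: $- \frac{899830281}{820} \approx -1.0974 \cdot 10^{6}$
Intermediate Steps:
$d{\left(E,W \right)} = - \frac{1}{820}$
$c = -1097354$ ($c = 1432 - 1098786 = -1097354$)
$c + d{\left(2011,107 \right)} = -1097354 - \frac{1}{820} = - \frac{899830281}{820}$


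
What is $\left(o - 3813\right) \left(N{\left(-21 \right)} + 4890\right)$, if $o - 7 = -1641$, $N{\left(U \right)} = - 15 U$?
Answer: $-28351635$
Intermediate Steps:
$o = -1634$ ($o = 7 - 1641 = -1634$)
$\left(o - 3813\right) \left(N{\left(-21 \right)} + 4890\right) = \left(-1634 - 3813\right) \left(\left(-15\right) \left(-21\right) + 4890\right) = - 5447 \left(315 + 4890\right) = \left(-5447\right) 5205 = -28351635$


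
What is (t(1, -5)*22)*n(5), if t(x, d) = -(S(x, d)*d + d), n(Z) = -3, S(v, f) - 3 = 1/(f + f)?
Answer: -1287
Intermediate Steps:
S(v, f) = 3 + 1/(2*f) (S(v, f) = 3 + 1/(f + f) = 3 + 1/(2*f))
t(x, d) = -d - d*(3 + 1/(2*d)) (t(x, d) = -((3 + 1/(2*d))*d + d) = -(d*(3 + 1/(2*d)) + d) = -(d + d*(3 + 1/(2*d))) = -d - d*(3 + 1/(2*d)))
(t(1, -5)*22)*n(5) = ((-1/2 - 4*(-5))*22)*(-3) = ((-1/2 + 20)*22)*(-3) = ((39/2)*22)*(-3) = 429*(-3) = -1287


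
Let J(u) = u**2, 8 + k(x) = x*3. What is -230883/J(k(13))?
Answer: -230883/961 ≈ -240.25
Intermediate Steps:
k(x) = -8 + 3*x (k(x) = -8 + x*3 = -8 + 3*x)
-230883/J(k(13)) = -230883/(-8 + 3*13)**2 = -230883/(-8 + 39)**2 = -230883/(31**2) = -230883/961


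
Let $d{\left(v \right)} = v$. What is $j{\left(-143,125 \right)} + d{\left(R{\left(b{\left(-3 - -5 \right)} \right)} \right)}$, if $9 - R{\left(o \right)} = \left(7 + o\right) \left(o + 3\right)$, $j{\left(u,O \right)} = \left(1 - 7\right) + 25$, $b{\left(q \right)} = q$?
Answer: $-17$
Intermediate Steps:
$j{\left(u,O \right)} = 19$ ($j{\left(u,O \right)} = -6 + 25 = 19$)
$R{\left(o \right)} = 9 - \left(3 + o\right) \left(7 + o\right)$ ($R{\left(o \right)} = 9 - \left(7 + o\right) \left(o + 3\right) = 9 - \left(7 + o\right) \left(3 + o\right) = 9 - \left(3 + o\right) \left(7 + o\right)$)
$j{\left(-143,125 \right)} + d{\left(R{\left(b{\left(-3 - -5 \right)} \right)} \right)} = 19 - \left(12 + \left(-3 - -5\right)^{2} + 10 \left(-3 - -5\right)\right) = 19 - \left(12 + \left(-3 + 5\right)^{2} + 10 \left(-3 + 5\right)\right) = 19 - 36 = -17$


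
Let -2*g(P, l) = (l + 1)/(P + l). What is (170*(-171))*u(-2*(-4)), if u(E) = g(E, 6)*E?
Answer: 58140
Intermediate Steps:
g(P, l) = -(1 + l)/(2*(P + l)) (g(P, l) = -(l + 1)/(2*(P + l)) = -(1 + l)/(2*(P + l)))
u(E) = -7*E/(2*(6 + E)) (u(E) = ((-1 - 1*6)/(2*(E + 6)))*E = ((-1 - 6)/(2*(6 + E)))*E = ((½)*(-7)/(6 + E))*E = (-7/(2*(6 + E)))*E = -7*E/(2*(6 + E)))
(170*(-171))*u(-2*(-4)) = (170*(-171))*(-7*(-2*(-4))/(12 + 2*(-2*(-4)))) = -(-203490)*8/(12 + 2*8) = -(-203490)*8/(12 + 16) = -(-203490)*8/28 = -29070*(-2) = 58140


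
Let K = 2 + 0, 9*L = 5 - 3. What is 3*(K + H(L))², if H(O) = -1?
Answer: 3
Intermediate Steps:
L = 2/9 (L = (5 - 3)/9 = (⅑)*2 = 2/9 ≈ 0.22222)
K = 2
3*(K + H(L))² = 3*(2 - 1)² = 3*1² = 3*1 = 3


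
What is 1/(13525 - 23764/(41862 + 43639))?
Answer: 6577/88952097 ≈ 7.3939e-5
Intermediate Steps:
1/(13525 - 23764/(41862 + 43639)) = 1/(13525 - 23764/85501) = 1/(13525 - 23764*1/85501) = 1/(13525 - 1828/6577) = 1/(88952097/6577) = 6577/88952097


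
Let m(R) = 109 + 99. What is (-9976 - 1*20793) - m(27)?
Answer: -30977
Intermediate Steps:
m(R) = 208
(-9976 - 1*20793) - m(27) = (-9976 - 1*20793) - 1*208 = (-9976 - 20793) - 208 = -30769 - 208 = -30977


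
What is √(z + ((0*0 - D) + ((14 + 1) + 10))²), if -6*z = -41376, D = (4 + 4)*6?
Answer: 15*√33 ≈ 86.168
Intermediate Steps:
D = 48 (D = 8*6 = 48)
z = 6896 (z = -⅙*(-41376) = 6896)
√(z + ((0*0 - D) + ((14 + 1) + 10))²) = √(6896 + ((0*0 - 1*48) + ((14 + 1) + 10))²) = √(6896 + ((0 - 48) + (15 + 10))²) = √(6896 + (-48 + 25)²) = √(6896 + (-23)²) = √(6896 + 529) = √7425 = 15*√33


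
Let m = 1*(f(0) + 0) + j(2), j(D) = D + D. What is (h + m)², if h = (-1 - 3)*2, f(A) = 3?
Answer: 1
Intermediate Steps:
h = -8 (h = -4*2 = -8)
j(D) = 2*D
m = 7 (m = 1*(3 + 0) + 2*2 = 1*3 + 4 = 3 + 4 = 7)
(h + m)² = (-8 + 7)² = (-1)² = 1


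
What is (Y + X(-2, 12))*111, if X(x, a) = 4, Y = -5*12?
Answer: -6216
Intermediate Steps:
Y = -60
(Y + X(-2, 12))*111 = (-60 + 4)*111 = -56*111 = -6216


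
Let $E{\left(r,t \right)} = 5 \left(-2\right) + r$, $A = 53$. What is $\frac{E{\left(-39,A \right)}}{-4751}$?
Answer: $\frac{49}{4751} \approx 0.010314$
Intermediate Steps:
$E{\left(r,t \right)} = -10 + r$
$\frac{E{\left(-39,A \right)}}{-4751} = \frac{-10 - 39}{-4751} = \left(-49\right) \left(- \frac{1}{4751}\right) = \frac{49}{4751}$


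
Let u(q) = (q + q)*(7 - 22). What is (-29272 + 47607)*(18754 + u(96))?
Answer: 291049790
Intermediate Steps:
u(q) = -30*q (u(q) = (2*q)*(-15) = -30*q)
(-29272 + 47607)*(18754 + u(96)) = (-29272 + 47607)*(18754 - 30*96) = 18335*(18754 - 2880) = 18335*15874 = 291049790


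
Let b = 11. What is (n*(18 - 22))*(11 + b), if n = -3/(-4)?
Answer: -66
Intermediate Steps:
n = ¾ (n = -3*(-¼) = ¾ ≈ 0.75000)
(n*(18 - 22))*(11 + b) = (3*(18 - 22)/4)*(11 + 11) = ((¾)*(-4))*22 = -3*22 = -66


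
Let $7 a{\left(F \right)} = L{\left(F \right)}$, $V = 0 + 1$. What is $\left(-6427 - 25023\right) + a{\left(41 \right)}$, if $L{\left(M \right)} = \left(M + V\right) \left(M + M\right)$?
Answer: $-30958$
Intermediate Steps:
$V = 1$
$L{\left(M \right)} = 2 M \left(1 + M\right)$ ($L{\left(M \right)} = \left(M + 1\right) \left(M + M\right) = \left(1 + M\right) 2 M = 2 M \left(1 + M\right)$)
$a{\left(F \right)} = \frac{2 F \left(1 + F\right)}{7}$
$\left(-6427 - 25023\right) + a{\left(41 \right)} = \left(-6427 - 25023\right) + \frac{2}{7} \cdot 41 \left(1 + 41\right) = -31450 + \frac{2}{7} \cdot 41 \cdot 42 = -31450 + 492 = -30958$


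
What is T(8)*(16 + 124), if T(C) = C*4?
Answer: 4480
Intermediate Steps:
T(C) = 4*C
T(8)*(16 + 124) = (4*8)*(16 + 124) = 32*140 = 4480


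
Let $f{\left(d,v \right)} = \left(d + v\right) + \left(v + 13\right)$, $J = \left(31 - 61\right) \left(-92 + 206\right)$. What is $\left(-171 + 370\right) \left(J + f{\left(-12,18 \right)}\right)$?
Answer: $-673217$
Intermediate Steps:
$J = -3420$ ($J = \left(-30\right) 114 = -3420$)
$f{\left(d,v \right)} = 13 + d + 2 v$ ($f{\left(d,v \right)} = \left(d + v\right) + \left(13 + v\right) = 13 + d + 2 v$)
$\left(-171 + 370\right) \left(J + f{\left(-12,18 \right)}\right) = \left(-171 + 370\right) \left(-3420 + \left(13 - 12 + 2 \cdot 18\right)\right) = 199 \left(-3420 + \left(13 - 12 + 36\right)\right) = 199 \left(-3420 + 37\right) = 199 \left(-3383\right) = -673217$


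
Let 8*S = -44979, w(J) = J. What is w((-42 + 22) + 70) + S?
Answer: -44579/8 ≈ -5572.4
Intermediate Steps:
S = -44979/8 (S = (1/8)*(-44979) = -44979/8 ≈ -5622.4)
w((-42 + 22) + 70) + S = ((-42 + 22) + 70) - 44979/8 = (-20 + 70) - 44979/8 = 50 - 44979/8 = -44579/8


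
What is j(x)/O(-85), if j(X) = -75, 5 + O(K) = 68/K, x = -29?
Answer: 375/29 ≈ 12.931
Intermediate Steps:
O(K) = -5 + 68/K
j(x)/O(-85) = -75/(-5 + 68/(-85)) = -75/(-5 + 68*(-1/85)) = -75/(-5 - ⅘) = -75/(-29/5) = -75*(-5/29) = 375/29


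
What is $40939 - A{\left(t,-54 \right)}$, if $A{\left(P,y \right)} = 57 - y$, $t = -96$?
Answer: $40828$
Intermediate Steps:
$40939 - A{\left(t,-54 \right)} = 40939 - \left(57 - -54\right) = 40939 - \left(57 + 54\right) = 40939 - 111 = 40828$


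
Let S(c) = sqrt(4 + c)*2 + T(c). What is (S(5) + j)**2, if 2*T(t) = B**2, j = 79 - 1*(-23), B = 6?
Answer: 15876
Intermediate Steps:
j = 102 (j = 79 + 23 = 102)
T(t) = 18 (T(t) = (1/2)*6**2 = (1/2)*36 = 18)
S(c) = 18 + 2*sqrt(4 + c) (S(c) = sqrt(4 + c)*2 + 18 = 2*sqrt(4 + c) + 18 = 18 + 2*sqrt(4 + c))
(S(5) + j)**2 = ((18 + 2*sqrt(4 + 5)) + 102)**2 = ((18 + 2*sqrt(9)) + 102)**2 = ((18 + 2*3) + 102)**2 = ((18 + 6) + 102)**2 = (24 + 102)**2 = 126**2 = 15876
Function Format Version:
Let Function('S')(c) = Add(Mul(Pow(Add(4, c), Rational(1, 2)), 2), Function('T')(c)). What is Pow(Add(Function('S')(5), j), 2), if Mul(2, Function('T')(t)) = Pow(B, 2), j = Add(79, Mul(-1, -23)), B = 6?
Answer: 15876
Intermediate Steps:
j = 102 (j = Add(79, 23) = 102)
Function('T')(t) = 18 (Function('T')(t) = Mul(Rational(1, 2), Pow(6, 2)) = Mul(Rational(1, 2), 36) = 18)
Function('S')(c) = Add(18, Mul(2, Pow(Add(4, c), Rational(1, 2)))) (Function('S')(c) = Add(Mul(Pow(Add(4, c), Rational(1, 2)), 2), 18) = Add(Mul(2, Pow(Add(4, c), Rational(1, 2))), 18) = Add(18, Mul(2, Pow(Add(4, c), Rational(1, 2)))))
Pow(Add(Function('S')(5), j), 2) = Pow(Add(Add(18, Mul(2, Pow(Add(4, 5), Rational(1, 2)))), 102), 2) = Pow(Add(Add(18, Mul(2, Pow(9, Rational(1, 2)))), 102), 2) = Pow(Add(Add(18, Mul(2, 3)), 102), 2) = Pow(Add(Add(18, 6), 102), 2) = Pow(Add(24, 102), 2) = Pow(126, 2) = 15876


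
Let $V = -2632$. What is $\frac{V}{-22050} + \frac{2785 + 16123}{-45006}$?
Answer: $- \frac{3553162}{11814075} \approx -0.30076$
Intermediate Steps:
$\frac{V}{-22050} + \frac{2785 + 16123}{-45006} = - \frac{2632}{-22050} + \frac{2785 + 16123}{-45006} = \left(-2632\right) \left(- \frac{1}{22050}\right) + 18908 \left(- \frac{1}{45006}\right) = \frac{188}{1575} - \frac{9454}{22503} = - \frac{3553162}{11814075}$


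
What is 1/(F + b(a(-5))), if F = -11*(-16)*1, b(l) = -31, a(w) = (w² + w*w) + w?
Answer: 1/145 ≈ 0.0068966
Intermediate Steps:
a(w) = w + 2*w² (a(w) = (w² + w²) + w = 2*w² + w = w + 2*w²)
F = 176 (F = 176*1 = 176)
1/(F + b(a(-5))) = 1/(176 - 31) = 1/145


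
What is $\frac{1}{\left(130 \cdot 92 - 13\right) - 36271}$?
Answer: $- \frac{1}{24324} \approx -4.1112 \cdot 10^{-5}$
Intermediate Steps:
$\frac{1}{\left(130 \cdot 92 - 13\right) - 36271} = \frac{1}{\left(11960 - 13\right) - 36271} = \frac{1}{11947 - 36271} = \frac{1}{-24324} = - \frac{1}{24324}$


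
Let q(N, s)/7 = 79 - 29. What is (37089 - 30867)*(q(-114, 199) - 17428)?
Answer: -106259316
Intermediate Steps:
q(N, s) = 350 (q(N, s) = 7*(79 - 29) = 7*50 = 350)
(37089 - 30867)*(q(-114, 199) - 17428) = (37089 - 30867)*(350 - 17428) = 6222*(-17078) = -106259316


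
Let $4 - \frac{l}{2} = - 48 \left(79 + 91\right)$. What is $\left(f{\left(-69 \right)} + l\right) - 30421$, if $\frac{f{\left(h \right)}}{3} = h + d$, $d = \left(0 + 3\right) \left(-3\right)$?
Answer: $-14327$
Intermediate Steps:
$l = 16328$ ($l = 8 - 2 \left(- 48 \left(79 + 91\right)\right) = 8 - 2 \left(\left(-48\right) 170\right) = 8 - -16320 = 8 + 16320 = 16328$)
$d = -9$ ($d = 3 \left(-3\right) = -9$)
$f{\left(h \right)} = -27 + 3 h$ ($f{\left(h \right)} = 3 \left(h - 9\right) = 3 \left(-9 + h\right) = -27 + 3 h$)
$\left(f{\left(-69 \right)} + l\right) - 30421 = \left(\left(-27 + 3 \left(-69\right)\right) + 16328\right) - 30421 = \left(\left(-27 - 207\right) + 16328\right) - 30421 = \left(-234 + 16328\right) - 30421 = 16094 - 30421 = -14327$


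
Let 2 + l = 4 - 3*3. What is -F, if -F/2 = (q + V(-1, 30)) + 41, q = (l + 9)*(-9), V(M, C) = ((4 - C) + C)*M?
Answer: 38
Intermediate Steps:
l = -7 (l = -2 + (4 - 3*3) = -2 + (4 - 9) = -2 - 5 = -7)
V(M, C) = 4*M
q = -18 (q = (-7 + 9)*(-9) = 2*(-9) = -18)
F = -38 (F = -2*((-18 + 4*(-1)) + 41) = -2*((-18 - 4) + 41) = -2*(-22 + 41) = -2*19 = -38)
-F = -1*(-38) = 38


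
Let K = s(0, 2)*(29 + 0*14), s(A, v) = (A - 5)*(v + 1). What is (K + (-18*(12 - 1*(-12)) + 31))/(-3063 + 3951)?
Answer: -209/222 ≈ -0.94144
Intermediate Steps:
s(A, v) = (1 + v)*(-5 + A) (s(A, v) = (-5 + A)*(1 + v) = (1 + v)*(-5 + A))
K = -435 (K = (-5 + 0 - 5*2 + 0*2)*(29 + 0*14) = (-5 + 0 - 10 + 0)*(29 + 0) = -15*29 = -435)
(K + (-18*(12 - 1*(-12)) + 31))/(-3063 + 3951) = (-435 + (-18*(12 - 1*(-12)) + 31))/(-3063 + 3951) = (-435 + (-18*(12 + 12) + 31))/888 = (-435 + (-18*24 + 31))*(1/888) = (-435 + (-432 + 31))*(1/888) = (-435 - 401)*(1/888) = -836*1/888 = -209/222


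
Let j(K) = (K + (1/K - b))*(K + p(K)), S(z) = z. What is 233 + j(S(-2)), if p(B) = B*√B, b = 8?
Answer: 254 + 21*I*√2 ≈ 254.0 + 29.698*I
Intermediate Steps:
p(B) = B^(3/2)
j(K) = (K + K^(3/2))*(-8 + K + 1/K) (j(K) = (K + (1/K - 1*8))*(K + K^(3/2)) = (K + (1/K - 8))*(K + K^(3/2)) = (K + (-8 + 1/K))*(K + K^(3/2)) = (-8 + K + 1/K)*(K + K^(3/2)) = (K + K^(3/2))*(-8 + K + 1/K))
233 + j(S(-2)) = 233 + (1 + √(-2) + (-2)² + (-2)^(5/2) - 8*(-2) - (-16)*I*√2) = 233 + (1 + I*√2 + 4 + 4*I*√2 + 16 - (-16)*I*√2) = 233 + (1 + I*√2 + 4 + 4*I*√2 + 16 + 16*I*√2) = 233 + (21 + 21*I*√2) = 254 + 21*I*√2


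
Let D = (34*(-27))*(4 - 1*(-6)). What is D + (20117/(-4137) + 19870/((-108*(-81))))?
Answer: -55387058501/6031746 ≈ -9182.6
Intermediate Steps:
D = -9180 (D = -918*(4 + 6) = -918*10 = -9180)
D + (20117/(-4137) + 19870/((-108*(-81)))) = -9180 + (20117/(-4137) + 19870/((-108*(-81)))) = -9180 + (20117*(-1/4137) + 19870/8748) = -9180 + (-20117/4137 + 19870*(1/8748)) = -9180 + (-20117/4137 + 9935/4374) = -9180 - 15630221/6031746 = -55387058501/6031746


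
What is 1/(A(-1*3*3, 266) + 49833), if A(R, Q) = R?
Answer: 1/49824 ≈ 2.0071e-5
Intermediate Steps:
1/(A(-1*3*3, 266) + 49833) = 1/(-1*3*3 + 49833) = 1/(-3*3 + 49833) = 1/(-9 + 49833) = 1/49824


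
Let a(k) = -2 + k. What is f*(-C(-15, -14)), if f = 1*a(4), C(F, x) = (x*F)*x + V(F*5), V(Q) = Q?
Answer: 6030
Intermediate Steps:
C(F, x) = 5*F + F*x² (C(F, x) = (x*F)*x + F*5 = (F*x)*x + 5*F = F*x² + 5*F = 5*F + F*x²)
f = 2 (f = 1*(-2 + 4) = 1*2 = 2)
f*(-C(-15, -14)) = 2*(-(-15)*(5 + (-14)²)) = 2*(-(-15)*(5 + 196)) = 2*(-(-15)*201) = 2*(-1*(-3015)) = 2*3015 = 6030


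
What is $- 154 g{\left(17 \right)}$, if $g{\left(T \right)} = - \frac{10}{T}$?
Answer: $\frac{1540}{17} \approx 90.588$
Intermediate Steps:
$- 154 g{\left(17 \right)} = - 154 \left(- \frac{10}{17}\right) = - 154 \left(\left(-10\right) \frac{1}{17}\right) = \left(-154\right) \left(- \frac{10}{17}\right) = \frac{1540}{17}$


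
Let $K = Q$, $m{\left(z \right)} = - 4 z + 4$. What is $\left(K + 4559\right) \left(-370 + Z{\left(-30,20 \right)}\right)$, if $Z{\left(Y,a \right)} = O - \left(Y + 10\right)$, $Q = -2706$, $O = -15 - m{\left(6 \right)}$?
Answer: $-639285$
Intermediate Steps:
$m{\left(z \right)} = 4 - 4 z$
$O = 5$ ($O = -15 - \left(4 - 24\right) = -15 - -20 = -15 + 20 = 5$)
$K = -2706$
$Z{\left(Y,a \right)} = -5 - Y$ ($Z{\left(Y,a \right)} = 5 - \left(Y + 10\right) = 5 - \left(10 + Y\right) = -5 - Y$)
$\left(K + 4559\right) \left(-370 + Z{\left(-30,20 \right)}\right) = \left(-2706 + 4559\right) \left(-370 - -25\right) = 1853 \left(-370 + \left(-5 + 30\right)\right) = 1853 \left(-370 + 25\right) = 1853 \left(-345\right) = -639285$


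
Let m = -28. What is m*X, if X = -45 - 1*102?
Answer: 4116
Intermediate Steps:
X = -147 (X = -45 - 102 = -147)
m*X = -28*(-147) = 4116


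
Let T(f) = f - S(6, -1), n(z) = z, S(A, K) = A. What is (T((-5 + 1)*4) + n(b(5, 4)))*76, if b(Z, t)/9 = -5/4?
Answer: -2527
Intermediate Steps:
b(Z, t) = -45/4 (b(Z, t) = 9*(-5/4) = -45/4)
T(f) = -6 + f (T(f) = f - 1*6 = f - 6 = -6 + f)
(T((-5 + 1)*4) + n(b(5, 4)))*76 = ((-6 + (-5 + 1)*4) - 45/4)*76 = ((-6 - 4*4) - 45/4)*76 = ((-6 - 16) - 45/4)*76 = (-22 - 45/4)*76 = -133/4*76 = -2527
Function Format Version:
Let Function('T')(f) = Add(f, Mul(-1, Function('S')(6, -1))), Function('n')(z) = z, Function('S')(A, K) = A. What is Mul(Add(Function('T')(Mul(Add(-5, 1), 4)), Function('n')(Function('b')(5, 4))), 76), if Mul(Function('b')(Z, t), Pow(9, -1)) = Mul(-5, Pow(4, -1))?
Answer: -2527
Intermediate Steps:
Function('b')(Z, t) = Rational(-45, 4) (Function('b')(Z, t) = Mul(9, Mul(-5, Pow(4, -1))) = Mul(9, Mul(-5, Rational(1, 4))) = Mul(9, Rational(-5, 4)) = Rational(-45, 4))
Function('T')(f) = Add(-6, f) (Function('T')(f) = Add(f, Mul(-1, 6)) = Add(f, -6) = Add(-6, f))
Mul(Add(Function('T')(Mul(Add(-5, 1), 4)), Function('n')(Function('b')(5, 4))), 76) = Mul(Add(Add(-6, Mul(Add(-5, 1), 4)), Rational(-45, 4)), 76) = Mul(Add(Add(-6, Mul(-4, 4)), Rational(-45, 4)), 76) = Mul(Add(Add(-6, -16), Rational(-45, 4)), 76) = Mul(Add(-22, Rational(-45, 4)), 76) = Mul(Rational(-133, 4), 76) = -2527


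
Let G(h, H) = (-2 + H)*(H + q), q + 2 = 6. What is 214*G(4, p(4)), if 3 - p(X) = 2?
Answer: -1070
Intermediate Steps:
q = 4 (q = -2 + 6 = 4)
p(X) = 1 (p(X) = 3 - 1*2 = 3 - 2 = 1)
G(h, H) = (-2 + H)*(4 + H) (G(h, H) = (-2 + H)*(H + 4) = (-2 + H)*(4 + H))
214*G(4, p(4)) = 214*(-8 + 1² + 2*1) = 214*(-8 + 1 + 2) = 214*(-5) = -1070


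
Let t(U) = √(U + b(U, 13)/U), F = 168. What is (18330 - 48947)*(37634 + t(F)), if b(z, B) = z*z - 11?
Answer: -1152240178 - 30617*√2370354/84 ≈ -1.1528e+9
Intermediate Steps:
b(z, B) = -11 + z² (b(z, B) = z² - 11 = -11 + z²)
t(U) = √(U + (-11 + U²)/U)
(18330 - 48947)*(37634 + t(F)) = (18330 - 48947)*(37634 + √(-11/168 + 2*168)) = -30617*(37634 + √(-11*1/168 + 336)) = -30617*(37634 + √(-11/168 + 336)) = -30617*(37634 + √(56437/168)) = -30617*(37634 + √2370354/84) = -1152240178 - 30617*√2370354/84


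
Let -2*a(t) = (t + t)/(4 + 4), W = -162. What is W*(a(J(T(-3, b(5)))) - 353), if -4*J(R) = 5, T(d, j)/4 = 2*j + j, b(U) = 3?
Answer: 914571/16 ≈ 57161.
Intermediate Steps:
T(d, j) = 12*j (T(d, j) = 4*(2*j + j) = 4*(3*j) = 12*j)
J(R) = -5/4 (J(R) = -¼*5 = -5/4)
a(t) = -t/8 (a(t) = -(t + t)/(2*(4 + 4)) = -2*t/(2*8) = -t/8)
W*(a(J(T(-3, b(5)))) - 353) = -162*(-⅛*(-5/4) - 353) = -162*(5/32 - 353) = -162*(-11291/32) = 914571/16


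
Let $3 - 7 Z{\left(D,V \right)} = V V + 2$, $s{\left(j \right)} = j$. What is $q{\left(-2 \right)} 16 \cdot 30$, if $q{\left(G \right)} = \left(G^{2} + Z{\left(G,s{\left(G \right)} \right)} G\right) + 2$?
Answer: $\frac{23040}{7} \approx 3291.4$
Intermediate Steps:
$Z{\left(D,V \right)} = \frac{1}{7} - \frac{V^{2}}{7}$ ($Z{\left(D,V \right)} = \frac{3}{7} - \frac{V V + 2}{7} = \frac{3}{7} - \frac{V^{2} + 2}{7} = \frac{3}{7} - \frac{2 + V^{2}}{7} = \frac{3}{7} - \left(\frac{2}{7} + \frac{V^{2}}{7}\right) = \frac{1}{7} - \frac{V^{2}}{7}$)
$q{\left(G \right)} = 2 + G^{2} + G \left(\frac{1}{7} - \frac{G^{2}}{7}\right)$ ($q{\left(G \right)} = \left(G^{2} + \left(\frac{1}{7} - \frac{G^{2}}{7}\right) G\right) + 2 = \left(G^{2} + G \left(\frac{1}{7} - \frac{G^{2}}{7}\right)\right) + 2 = 2 + G^{2} + G \left(\frac{1}{7} - \frac{G^{2}}{7}\right)$)
$q{\left(-2 \right)} 16 \cdot 30 = \left(2 + \left(-2\right)^{2} - \frac{\left(-2\right)^{3}}{7} + \frac{1}{7} \left(-2\right)\right) 16 \cdot 30 = \left(2 + 4 - - \frac{8}{7} - \frac{2}{7}\right) 16 \cdot 30 = \left(2 + 4 + \frac{8}{7} - \frac{2}{7}\right) 16 \cdot 30 = \frac{48}{7} \cdot 16 \cdot 30 = \frac{768}{7} \cdot 30 = \frac{23040}{7}$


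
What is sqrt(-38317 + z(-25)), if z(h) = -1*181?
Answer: I*sqrt(38498) ≈ 196.21*I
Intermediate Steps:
z(h) = -181
sqrt(-38317 + z(-25)) = sqrt(-38317 - 181) = sqrt(-38498) = I*sqrt(38498)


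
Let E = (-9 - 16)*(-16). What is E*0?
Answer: 0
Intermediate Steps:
E = 400 (E = -25*(-16) = 400)
E*0 = 400*0 = 0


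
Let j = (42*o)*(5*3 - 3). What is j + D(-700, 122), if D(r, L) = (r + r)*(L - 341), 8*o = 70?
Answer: 311010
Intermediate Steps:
o = 35/4 (o = (⅛)*70 = 35/4 ≈ 8.7500)
D(r, L) = 2*r*(-341 + L) (D(r, L) = (2*r)*(-341 + L) = 2*r*(-341 + L))
j = 4410 (j = (42*(35/4))*(5*3 - 3) = 735*(15 - 3)/2 = (735/2)*12 = 4410)
j + D(-700, 122) = 4410 + 2*(-700)*(-341 + 122) = 4410 + 2*(-700)*(-219) = 4410 + 306600 = 311010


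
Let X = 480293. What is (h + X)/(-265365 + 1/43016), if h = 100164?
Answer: -24968938312/11414940839 ≈ -2.1874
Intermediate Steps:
(h + X)/(-265365 + 1/43016) = (100164 + 480293)/(-265365 + 1/43016) = 580457/(-265365 + 1/43016) = 580457/(-11414940839/43016) = 580457*(-43016/11414940839) = -24968938312/11414940839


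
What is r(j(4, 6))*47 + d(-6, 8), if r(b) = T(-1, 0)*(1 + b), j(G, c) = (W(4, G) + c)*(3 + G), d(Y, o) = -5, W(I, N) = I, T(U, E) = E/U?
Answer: -5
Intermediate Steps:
j(G, c) = (3 + G)*(4 + c) (j(G, c) = (4 + c)*(3 + G) = (3 + G)*(4 + c))
r(b) = 0 (r(b) = (0/(-1))*(1 + b) = (0*(-1))*(1 + b) = 0*(1 + b) = 0)
r(j(4, 6))*47 + d(-6, 8) = 0*47 - 5 = 0 - 5 = -5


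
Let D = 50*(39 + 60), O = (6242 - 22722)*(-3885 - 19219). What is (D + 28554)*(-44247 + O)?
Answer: 12755296884192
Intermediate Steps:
O = 380753920 (O = -16480*(-23104) = 380753920)
D = 4950 (D = 50*99 = 4950)
(D + 28554)*(-44247 + O) = (4950 + 28554)*(-44247 + 380753920) = 33504*380709673 = 12755296884192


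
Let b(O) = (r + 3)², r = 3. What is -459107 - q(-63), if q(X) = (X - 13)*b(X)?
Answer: -456371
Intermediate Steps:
b(O) = 36 (b(O) = (3 + 3)² = 6² = 36)
q(X) = -468 + 36*X (q(X) = (X - 13)*36 = (-13 + X)*36 = -468 + 36*X)
-459107 - q(-63) = -459107 - (-468 + 36*(-63)) = -459107 - (-468 - 2268) = -459107 - 1*(-2736) = -459107 + 2736 = -456371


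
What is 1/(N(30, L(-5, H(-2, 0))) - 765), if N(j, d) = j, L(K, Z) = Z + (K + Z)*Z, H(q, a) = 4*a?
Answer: -1/735 ≈ -0.0013605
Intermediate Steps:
L(K, Z) = Z + Z*(K + Z)
1/(N(30, L(-5, H(-2, 0))) - 765) = 1/(30 - 765) = 1/(-735) = -1/735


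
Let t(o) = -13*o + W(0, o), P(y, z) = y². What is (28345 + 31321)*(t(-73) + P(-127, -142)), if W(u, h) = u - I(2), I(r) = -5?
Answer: 1019274278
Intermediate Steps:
W(u, h) = 5 + u (W(u, h) = u - 1*(-5) = u + 5 = 5 + u)
t(o) = 5 - 13*o (t(o) = -13*o + (5 + 0) = -13*o + 5 = 5 - 13*o)
(28345 + 31321)*(t(-73) + P(-127, -142)) = (28345 + 31321)*((5 - 13*(-73)) + (-127)²) = 59666*((5 + 949) + 16129) = 59666*(954 + 16129) = 59666*17083 = 1019274278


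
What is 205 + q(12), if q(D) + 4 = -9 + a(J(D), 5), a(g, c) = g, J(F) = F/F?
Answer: 193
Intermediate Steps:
J(F) = 1
q(D) = -12 (q(D) = -4 + (-9 + 1) = -4 - 8 = -12)
205 + q(12) = 205 - 12 = 193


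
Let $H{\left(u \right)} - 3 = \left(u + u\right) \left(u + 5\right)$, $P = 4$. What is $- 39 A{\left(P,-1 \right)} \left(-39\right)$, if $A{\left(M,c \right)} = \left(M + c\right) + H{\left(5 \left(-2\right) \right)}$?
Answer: $161226$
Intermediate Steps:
$H{\left(u \right)} = 3 + 2 u \left(5 + u\right)$ ($H{\left(u \right)} = 3 + \left(u + u\right) \left(u + 5\right) = 3 + 2 u \left(5 + u\right)$)
$A{\left(M,c \right)} = 103 + M + c$ ($A{\left(M,c \right)} = \left(M + c\right) + \left(3 + 2 \left(5 \left(-2\right)\right)^{2} + 10 \cdot 5 \left(-2\right)\right) = \left(M + c\right) + \left(3 + 2 \left(-10\right)^{2} + 10 \left(-10\right)\right) = \left(M + c\right) + \left(3 + 2 \cdot 100 - 100\right) = \left(M + c\right) + \left(3 + 200 - 100\right) = \left(M + c\right) + 103 = 103 + M + c$)
$- 39 A{\left(P,-1 \right)} \left(-39\right) = - 39 \left(103 + 4 - 1\right) \left(-39\right) = \left(-39\right) 106 \left(-39\right) = \left(-4134\right) \left(-39\right) = 161226$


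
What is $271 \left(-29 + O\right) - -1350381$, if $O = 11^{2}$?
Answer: $1375313$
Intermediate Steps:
$O = 121$
$271 \left(-29 + O\right) - -1350381 = 271 \left(-29 + 121\right) - -1350381 = 271 \cdot 92 + 1350381 = 24932 + 1350381 = 1375313$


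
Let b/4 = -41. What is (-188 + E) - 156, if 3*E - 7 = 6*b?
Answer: -2009/3 ≈ -669.67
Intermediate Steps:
b = -164 (b = 4*(-41) = -164)
E = -977/3 (E = 7/3 + (6*(-164))/3 = 7/3 + (⅓)*(-984) = 7/3 - 328 = -977/3 ≈ -325.67)
(-188 + E) - 156 = (-188 - 977/3) - 156 = -1541/3 - 156 = -2009/3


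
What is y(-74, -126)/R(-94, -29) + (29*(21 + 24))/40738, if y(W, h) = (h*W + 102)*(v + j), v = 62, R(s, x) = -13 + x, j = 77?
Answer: -8895907187/285166 ≈ -31196.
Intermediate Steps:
y(W, h) = 14178 + 139*W*h (y(W, h) = (h*W + 102)*(62 + 77) = (W*h + 102)*139 = (102 + W*h)*139 = 14178 + 139*W*h)
y(-74, -126)/R(-94, -29) + (29*(21 + 24))/40738 = (14178 + 139*(-74)*(-126))/(-13 - 29) + (29*(21 + 24))/40738 = (14178 + 1296036)/(-42) + (29*45)*(1/40738) = 1310214*(-1/42) + 1305*(1/40738) = -218369/7 + 1305/40738 = -8895907187/285166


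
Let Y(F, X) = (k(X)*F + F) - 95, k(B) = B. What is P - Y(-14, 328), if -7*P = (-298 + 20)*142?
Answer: 72383/7 ≈ 10340.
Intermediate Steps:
Y(F, X) = -95 + F + F*X (Y(F, X) = (X*F + F) - 95 = (F*X + F) - 95 = (F + F*X) - 95 = -95 + F + F*X)
P = 39476/7 (P = -(-298 + 20)*142/7 = -(-278)*142/7 = -⅐*(-39476) = 39476/7 ≈ 5639.4)
P - Y(-14, 328) = 39476/7 - (-95 - 14 - 14*328) = 39476/7 - (-95 - 14 - 4592) = 39476/7 - 1*(-4701) = 39476/7 + 4701 = 72383/7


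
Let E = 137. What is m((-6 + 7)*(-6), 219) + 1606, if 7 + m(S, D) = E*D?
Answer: 31602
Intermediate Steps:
m(S, D) = -7 + 137*D
m((-6 + 7)*(-6), 219) + 1606 = (-7 + 137*219) + 1606 = (-7 + 30003) + 1606 = 29996 + 1606 = 31602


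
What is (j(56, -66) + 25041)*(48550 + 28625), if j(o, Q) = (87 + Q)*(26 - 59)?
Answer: 1879056900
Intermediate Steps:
j(o, Q) = -2871 - 33*Q (j(o, Q) = (87 + Q)*(-33) = -2871 - 33*Q)
(j(56, -66) + 25041)*(48550 + 28625) = ((-2871 - 33*(-66)) + 25041)*(48550 + 28625) = ((-2871 + 2178) + 25041)*77175 = (-693 + 25041)*77175 = 24348*77175 = 1879056900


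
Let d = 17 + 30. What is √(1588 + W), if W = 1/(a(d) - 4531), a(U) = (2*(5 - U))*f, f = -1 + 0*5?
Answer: √31403980245/4447 ≈ 39.850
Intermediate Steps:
f = -1 (f = -1 + 0 = -1)
d = 47
a(U) = -10 + 2*U (a(U) = (2*(5 - U))*(-1) = (10 - 2*U)*(-1) = -10 + 2*U)
W = -1/4447 (W = 1/((-10 + 2*47) - 4531) = 1/((-10 + 94) - 4531) = 1/(84 - 4531) = 1/(-4447) = -1/4447 ≈ -0.00022487)
√(1588 + W) = √(1588 - 1/4447) = √(7061835/4447) = √31403980245/4447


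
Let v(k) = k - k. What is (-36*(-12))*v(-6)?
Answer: 0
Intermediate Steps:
v(k) = 0
(-36*(-12))*v(-6) = -36*(-12)*0 = 432*0 = 0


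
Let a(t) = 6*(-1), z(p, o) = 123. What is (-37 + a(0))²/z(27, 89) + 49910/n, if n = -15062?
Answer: 10855354/926313 ≈ 11.719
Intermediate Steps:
a(t) = -6
(-37 + a(0))²/z(27, 89) + 49910/n = (-37 - 6)²/123 + 49910/(-15062) = (-43)²*(1/123) + 49910*(-1/15062) = 1849*(1/123) - 24955/7531 = 1849/123 - 24955/7531 = 10855354/926313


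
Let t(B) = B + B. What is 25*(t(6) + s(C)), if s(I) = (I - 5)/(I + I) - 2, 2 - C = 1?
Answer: 200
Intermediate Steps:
C = 1 (C = 2 - 1*1 = 2 - 1 = 1)
s(I) = -2 + (-5 + I)/(2*I) (s(I) = (-5 + I)/((2*I)) - 2 = (-5 + I)*(1/(2*I)) - 2 = (-5 + I)/(2*I) - 2 = -2 + (-5 + I)/(2*I))
t(B) = 2*B
25*(t(6) + s(C)) = 25*(2*6 + (½)*(-5 - 3*1)/1) = 25*(12 + (½)*1*(-5 - 3)) = 25*(12 + (½)*1*(-8)) = 25*(12 - 4) = 25*8 = 200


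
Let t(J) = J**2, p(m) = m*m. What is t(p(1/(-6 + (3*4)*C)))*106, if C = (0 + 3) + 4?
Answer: 53/18507528 ≈ 2.8637e-6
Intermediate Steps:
C = 7 (C = 3 + 4 = 7)
p(m) = m**2
t(p(1/(-6 + (3*4)*C)))*106 = ((1/(-6 + (3*4)*7))**2)**2*106 = ((1/(-6 + 12*7))**2)**2*106 = ((1/(-6 + 84))**2)**2*106 = ((1/78)**2)**2*106 = (1/6084)**2*106 = (1/37015056)*106 = 53/18507528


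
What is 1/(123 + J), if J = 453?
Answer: 1/576 ≈ 0.0017361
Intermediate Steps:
1/(123 + J) = 1/(123 + 453) = 1/576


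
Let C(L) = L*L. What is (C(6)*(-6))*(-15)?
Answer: 3240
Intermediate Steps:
C(L) = L²
(C(6)*(-6))*(-15) = (6²*(-6))*(-15) = (36*(-6))*(-15) = -216*(-15) = 3240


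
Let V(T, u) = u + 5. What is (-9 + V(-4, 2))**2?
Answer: 4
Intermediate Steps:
V(T, u) = 5 + u
(-9 + V(-4, 2))**2 = (-9 + (5 + 2))**2 = (-9 + 7)**2 = (-2)**2 = 4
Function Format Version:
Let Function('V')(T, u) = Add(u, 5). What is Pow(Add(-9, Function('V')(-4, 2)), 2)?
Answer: 4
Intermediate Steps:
Function('V')(T, u) = Add(5, u)
Pow(Add(-9, Function('V')(-4, 2)), 2) = Pow(Add(-9, Add(5, 2)), 2) = Pow(Add(-9, 7), 2) = Pow(-2, 2) = 4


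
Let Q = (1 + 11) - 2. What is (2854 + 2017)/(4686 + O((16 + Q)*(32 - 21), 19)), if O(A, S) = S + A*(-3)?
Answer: 4871/3847 ≈ 1.2662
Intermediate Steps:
Q = 10 (Q = 12 - 2 = 10)
O(A, S) = S - 3*A
(2854 + 2017)/(4686 + O((16 + Q)*(32 - 21), 19)) = (2854 + 2017)/(4686 + (19 - 3*(16 + 10)*(32 - 21))) = 4871/(4686 + (19 - 78*11)) = 4871/(4686 + (19 - 3*286)) = 4871/(4686 + (19 - 858)) = 4871/(4686 - 839) = 4871/3847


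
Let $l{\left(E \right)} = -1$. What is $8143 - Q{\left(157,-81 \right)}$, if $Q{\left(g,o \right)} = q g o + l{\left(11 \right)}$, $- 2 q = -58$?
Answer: $376937$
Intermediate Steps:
$q = 29$ ($q = \left(- \frac{1}{2}\right) \left(-58\right) = 29$)
$Q{\left(g,o \right)} = -1 + 29 g o$ ($Q{\left(g,o \right)} = 29 g o - 1 = -1 + 29 g o$)
$8143 - Q{\left(157,-81 \right)} = 8143 - \left(-1 + 29 \cdot 157 \left(-81\right)\right) = 8143 - \left(-1 - 368793\right) = 8143 - -368794 = 8143 + 368794 = 376937$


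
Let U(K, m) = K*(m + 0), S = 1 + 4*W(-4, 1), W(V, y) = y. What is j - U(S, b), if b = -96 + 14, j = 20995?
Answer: 21405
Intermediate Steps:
S = 5 (S = 1 + 4*1 = 1 + 4 = 5)
b = -82
U(K, m) = K*m
j - U(S, b) = 20995 - 5*(-82) = 20995 - 1*(-410) = 20995 + 410 = 21405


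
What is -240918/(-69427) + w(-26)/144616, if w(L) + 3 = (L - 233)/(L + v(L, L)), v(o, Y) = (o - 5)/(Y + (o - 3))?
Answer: 6092836686026/1755789598721 ≈ 3.4701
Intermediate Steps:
v(o, Y) = (-5 + o)/(-3 + Y + o) (v(o, Y) = (-5 + o)/(Y + (-3 + o)) = (-5 + o)/(-3 + Y + o))
w(L) = -3 + (-233 + L)/(L + (-5 + L)/(-3 + 2*L)) (w(L) = -3 + (L - 233)/(L + (-5 + L)/(-3 + L + L)) = -3 + (-233 + L)/(L + (-5 + L)/(-3 + 2*L)))
-240918/(-69427) + w(-26)/144616 = -240918/(-69427) + ((714 - 463*(-26) - 4*(-26)²)/(-5 - 2*(-26) + 2*(-26)²))/144616 = -240918*(-1/69427) + ((714 + 12038 - 4*676)/(-5 + 52 + 2*676))*(1/144616) = 240918/69427 + ((714 + 12038 - 2704)/(-5 + 52 + 1352))*(1/144616) = 240918/69427 + (10048/1399)*(1/144616) = 240918/69427 + 1256/25289723 = 6092836686026/1755789598721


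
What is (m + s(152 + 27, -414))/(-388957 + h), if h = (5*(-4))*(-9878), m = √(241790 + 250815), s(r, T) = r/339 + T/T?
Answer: -518/64883583 - √492605/191397 ≈ -0.0036750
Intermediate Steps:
s(r, T) = 1 + r/339 (s(r, T) = r*(1/339) + 1 = r/339 + 1 = 1 + r/339)
m = √492605 ≈ 701.86
h = 197560 (h = -20*(-9878) = 197560)
(m + s(152 + 27, -414))/(-388957 + h) = (√492605 + (1 + (152 + 27)/339))/(-388957 + 197560) = (√492605 + (1 + (1/339)*179))/(-191397) = (√492605 + (1 + 179/339))*(-1/191397) = (√492605 + 518/339)*(-1/191397) = (518/339 + √492605)*(-1/191397) = -518/64883583 - √492605/191397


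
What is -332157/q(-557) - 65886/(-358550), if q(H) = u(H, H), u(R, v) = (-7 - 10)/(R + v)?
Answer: -66335854478919/3047675 ≈ -2.1766e+7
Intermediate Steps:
u(R, v) = -17/(R + v)
q(H) = -17/(2*H) (q(H) = -17/(H + H) = -17*1/(2*H) = -17/(2*H))
-332157/q(-557) - 65886/(-358550) = -332157/((-17/2/(-557))) - 65886/(-358550) = -332157/((-17/2*(-1/557))) - 65886*(-1/358550) = -332157/17/1114 + 32943/179275 = -332157*1114/17 + 32943/179275 = -370022898/17 + 32943/179275 = -66335854478919/3047675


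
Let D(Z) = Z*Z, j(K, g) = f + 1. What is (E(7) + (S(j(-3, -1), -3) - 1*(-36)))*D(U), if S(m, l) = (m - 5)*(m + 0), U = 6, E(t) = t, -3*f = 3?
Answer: 1548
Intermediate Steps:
f = -1 (f = -⅓*3 = -1)
j(K, g) = 0 (j(K, g) = -1 + 1 = 0)
D(Z) = Z²
S(m, l) = m*(-5 + m) (S(m, l) = (-5 + m)*m = m*(-5 + m))
(E(7) + (S(j(-3, -1), -3) - 1*(-36)))*D(U) = (7 + (0*(-5 + 0) - 1*(-36)))*6² = (7 + (0*(-5) + 36))*36 = (7 + (0 + 36))*36 = (7 + 36)*36 = 43*36 = 1548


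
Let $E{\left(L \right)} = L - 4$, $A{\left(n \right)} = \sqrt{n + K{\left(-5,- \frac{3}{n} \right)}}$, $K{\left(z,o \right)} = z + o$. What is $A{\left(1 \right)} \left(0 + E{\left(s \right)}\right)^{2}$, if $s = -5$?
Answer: $81 i \sqrt{7} \approx 214.31 i$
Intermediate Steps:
$K{\left(z,o \right)} = o + z$
$A{\left(n \right)} = \sqrt{-5 + n - \frac{3}{n}}$ ($A{\left(n \right)} = \sqrt{n - \left(5 + \frac{3}{n}\right)} = \sqrt{-5 + n - \frac{3}{n}}$)
$E{\left(L \right)} = -4 + L$
$A{\left(1 \right)} \left(0 + E{\left(s \right)}\right)^{2} = \sqrt{-5 + 1 - \frac{3}{1}} \left(0 - 9\right)^{2} = \sqrt{-5 + 1 - 3} \left(0 - 9\right)^{2} = \sqrt{-5 + 1 - 3} \left(-9\right)^{2} = \sqrt{-7} \cdot 81 = i \sqrt{7} \cdot 81 = 81 i \sqrt{7}$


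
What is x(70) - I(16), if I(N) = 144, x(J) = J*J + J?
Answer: 4826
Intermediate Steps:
x(J) = J + J**2 (x(J) = J**2 + J = J + J**2)
x(70) - I(16) = 70*(1 + 70) - 1*144 = 70*71 - 144 = 4970 - 144 = 4826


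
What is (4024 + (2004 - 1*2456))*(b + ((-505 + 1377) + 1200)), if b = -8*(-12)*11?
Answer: 11173216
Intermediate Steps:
b = 1056 (b = 96*11 = 1056)
(4024 + (2004 - 1*2456))*(b + ((-505 + 1377) + 1200)) = (4024 + (2004 - 1*2456))*(1056 + ((-505 + 1377) + 1200)) = (4024 + (2004 - 2456))*(1056 + (872 + 1200)) = (4024 - 452)*(1056 + 2072) = 3572*3128 = 11173216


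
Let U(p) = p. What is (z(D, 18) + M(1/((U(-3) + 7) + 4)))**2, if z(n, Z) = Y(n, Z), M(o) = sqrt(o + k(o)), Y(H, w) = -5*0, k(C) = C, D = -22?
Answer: 1/4 ≈ 0.25000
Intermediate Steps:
Y(H, w) = 0
M(o) = sqrt(2)*sqrt(o) (M(o) = sqrt(o + o) = sqrt(2*o) = sqrt(2)*sqrt(o))
z(n, Z) = 0
(z(D, 18) + M(1/((U(-3) + 7) + 4)))**2 = (0 + sqrt(2)*sqrt(1/((-3 + 7) + 4)))**2 = (0 + sqrt(2)*sqrt(1/(4 + 4)))**2 = (0 + sqrt(2)*sqrt(1/8))**2 = (0 + sqrt(2)*(sqrt(2)/4))**2 = (0 + 1/2)**2 = (1/2)**2 = 1/4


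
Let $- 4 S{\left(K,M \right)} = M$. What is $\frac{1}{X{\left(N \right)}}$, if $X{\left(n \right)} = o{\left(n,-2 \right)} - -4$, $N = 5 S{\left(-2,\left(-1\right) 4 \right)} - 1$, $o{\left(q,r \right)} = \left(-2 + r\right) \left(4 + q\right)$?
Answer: $- \frac{1}{28} \approx -0.035714$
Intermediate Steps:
$S{\left(K,M \right)} = - \frac{M}{4}$
$N = 4$ ($N = 5 \left(- \frac{\left(-1\right) 4}{4}\right) - 1 = 5 \left(\left(- \frac{1}{4}\right) \left(-4\right)\right) - 1 = 5 \cdot 1 - 1 = 5 - 1 = 4$)
$X{\left(n \right)} = -12 - 4 n$ ($X{\left(n \right)} = \left(-8 - 2 n + 4 \left(-2\right) + n \left(-2\right)\right) - -4 = \left(-8 - 2 n - 8 - 2 n\right) + 4 = \left(-16 - 4 n\right) + 4 = -12 - 4 n$)
$\frac{1}{X{\left(N \right)}} = \frac{1}{-12 - 16} = \frac{1}{-28} = - \frac{1}{28}$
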